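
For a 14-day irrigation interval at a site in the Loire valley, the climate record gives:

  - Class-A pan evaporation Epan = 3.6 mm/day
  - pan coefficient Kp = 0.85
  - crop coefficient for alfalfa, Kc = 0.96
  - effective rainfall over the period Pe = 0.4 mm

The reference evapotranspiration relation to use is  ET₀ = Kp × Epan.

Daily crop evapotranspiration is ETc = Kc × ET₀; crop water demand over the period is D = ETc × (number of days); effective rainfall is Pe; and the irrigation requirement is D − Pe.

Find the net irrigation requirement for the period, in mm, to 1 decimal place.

40.7 mm

ET₀ = 0.85 × 3.6 = 3.0600 mm/d
ETc = Kc × ET₀ = 0.96 × 3.0600 = 2.9376 mm/d
Crop demand D = ETc × 14 d = 2.9376 × 14 = 41.126 mm
D − Pe = 41.126 − 0.4 = 40.726 mm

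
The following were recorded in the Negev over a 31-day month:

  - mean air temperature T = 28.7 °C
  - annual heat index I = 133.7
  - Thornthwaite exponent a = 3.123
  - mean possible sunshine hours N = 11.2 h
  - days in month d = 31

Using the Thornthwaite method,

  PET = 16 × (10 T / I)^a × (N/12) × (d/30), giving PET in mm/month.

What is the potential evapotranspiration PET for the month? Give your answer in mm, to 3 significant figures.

168 mm

10T/I = 10 × 28.7 / 133.7 = 2.1466
(10T/I)^a = 2.1466^3.123 = 10.8657
Uncorrected PET = 16 × 10.8657 = 173.851 mm
Correction = (N/12)(d/30) = (11.2/12)(31/30) = 0.9644
PET = 173.851 × 0.9644 = 167.662 mm/month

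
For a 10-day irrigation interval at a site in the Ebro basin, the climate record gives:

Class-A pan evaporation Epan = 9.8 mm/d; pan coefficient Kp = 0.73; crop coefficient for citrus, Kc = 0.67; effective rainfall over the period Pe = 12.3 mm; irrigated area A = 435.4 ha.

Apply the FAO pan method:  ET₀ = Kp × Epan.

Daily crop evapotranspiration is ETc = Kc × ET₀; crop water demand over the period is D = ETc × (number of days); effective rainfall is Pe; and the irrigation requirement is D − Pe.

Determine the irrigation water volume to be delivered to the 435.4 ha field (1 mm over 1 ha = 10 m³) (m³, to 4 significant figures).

155100 m³

ET₀ = 0.73 × 9.8 = 7.1540 mm/d
ETc = Kc × ET₀ = 0.67 × 7.1540 = 4.7932 mm/d
Crop demand D = ETc × 10 d = 4.7932 × 10 = 47.932 mm
D − Pe = 47.932 − 12.3 = 35.632 mm
Volume = 35.632 mm × 435.4 ha × 10 = 155141.7 m³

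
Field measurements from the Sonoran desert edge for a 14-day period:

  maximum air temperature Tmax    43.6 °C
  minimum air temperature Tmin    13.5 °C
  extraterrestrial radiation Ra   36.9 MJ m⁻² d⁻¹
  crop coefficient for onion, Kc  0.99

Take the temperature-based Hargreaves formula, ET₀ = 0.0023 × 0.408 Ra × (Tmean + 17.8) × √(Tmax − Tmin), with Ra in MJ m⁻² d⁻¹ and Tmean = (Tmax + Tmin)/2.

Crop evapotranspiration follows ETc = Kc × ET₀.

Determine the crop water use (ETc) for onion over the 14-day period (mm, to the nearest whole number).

Tmean = (43.6 + 13.5)/2 = 28.55 °C
0.408 Ra = 0.408 × 36.9 = 15.0552 mm/d equivalent
ET₀ = 0.0023 × 15.0552 × (28.55 + 17.8) × √30.1 = 0.0023 × 15.0552 × 46.35 × 5.4863 = 8.8053 mm/d
ETc = Kc × ET₀ = 0.99 × 8.8053 = 8.7172 mm/d
Over 14 days: 8.7172 × 14 = 122.041 mm

122 mm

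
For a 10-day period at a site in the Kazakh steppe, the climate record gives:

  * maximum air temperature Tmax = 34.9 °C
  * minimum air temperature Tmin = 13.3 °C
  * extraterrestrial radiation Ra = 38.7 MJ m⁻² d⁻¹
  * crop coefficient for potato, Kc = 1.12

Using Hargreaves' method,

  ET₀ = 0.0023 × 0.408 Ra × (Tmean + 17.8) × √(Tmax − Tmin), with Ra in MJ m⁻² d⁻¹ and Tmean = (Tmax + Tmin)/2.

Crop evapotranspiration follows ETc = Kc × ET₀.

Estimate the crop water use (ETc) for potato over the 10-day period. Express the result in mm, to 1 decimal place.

79.2 mm

Tmean = (34.9 + 13.3)/2 = 24.10 °C
0.408 Ra = 0.408 × 38.7 = 15.7896 mm/d equivalent
ET₀ = 0.0023 × 15.7896 × (24.10 + 17.8) × √21.6 = 0.0023 × 15.7896 × 41.90 × 4.6476 = 7.0720 mm/d
ETc = Kc × ET₀ = 1.12 × 7.0720 = 7.9206 mm/d
Over 10 days: 7.9206 × 10 = 79.206 mm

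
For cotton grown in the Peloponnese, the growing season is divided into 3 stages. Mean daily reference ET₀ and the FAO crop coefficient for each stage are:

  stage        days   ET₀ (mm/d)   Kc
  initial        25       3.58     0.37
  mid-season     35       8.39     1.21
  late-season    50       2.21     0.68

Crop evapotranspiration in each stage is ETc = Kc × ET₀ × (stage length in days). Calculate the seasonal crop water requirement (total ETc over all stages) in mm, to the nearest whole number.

464 mm

initial: 0.37 × 3.58 × 25 = 33.12 mm
mid-season: 1.21 × 8.39 × 35 = 355.32 mm
late-season: 0.68 × 2.21 × 50 = 75.14 mm
Seasonal total = 463.58 mm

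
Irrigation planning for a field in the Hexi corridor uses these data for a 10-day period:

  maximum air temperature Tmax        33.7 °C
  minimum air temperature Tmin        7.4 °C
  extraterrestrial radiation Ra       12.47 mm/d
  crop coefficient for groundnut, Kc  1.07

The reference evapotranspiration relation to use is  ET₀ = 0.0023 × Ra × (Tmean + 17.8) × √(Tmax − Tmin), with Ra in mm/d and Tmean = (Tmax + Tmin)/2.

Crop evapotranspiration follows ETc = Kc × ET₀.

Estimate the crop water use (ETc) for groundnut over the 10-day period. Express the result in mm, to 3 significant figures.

Tmean = (33.7 + 7.4)/2 = 20.55 °C
ET₀ = 0.0023 × 12.47 × (20.55 + 17.8) × √26.3 = 0.0023 × 12.47 × 38.35 × 5.1284 = 5.6408 mm/d
ETc = Kc × ET₀ = 1.07 × 5.6408 = 6.0357 mm/d
Over 10 days: 6.0357 × 10 = 60.357 mm

60.4 mm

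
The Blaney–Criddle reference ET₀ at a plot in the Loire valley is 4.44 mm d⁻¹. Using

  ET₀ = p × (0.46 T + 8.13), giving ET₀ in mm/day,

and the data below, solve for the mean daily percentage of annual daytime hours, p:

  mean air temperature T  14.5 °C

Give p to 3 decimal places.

p = ET₀ / (0.46 T + 8.13) = 4.44 / (0.46 × 14.5 + 8.13) = 4.44 / 14.800 = 0.3000

0.300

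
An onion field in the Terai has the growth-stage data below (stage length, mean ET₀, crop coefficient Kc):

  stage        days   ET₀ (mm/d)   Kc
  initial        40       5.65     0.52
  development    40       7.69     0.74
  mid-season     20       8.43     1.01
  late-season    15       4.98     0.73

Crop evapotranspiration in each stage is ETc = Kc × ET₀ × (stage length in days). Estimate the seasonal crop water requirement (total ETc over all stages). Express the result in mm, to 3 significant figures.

initial: 0.52 × 5.65 × 40 = 117.52 mm
development: 0.74 × 7.69 × 40 = 227.62 mm
mid-season: 1.01 × 8.43 × 20 = 170.29 mm
late-season: 0.73 × 4.98 × 15 = 54.53 mm
Seasonal total = 569.96 mm

570 mm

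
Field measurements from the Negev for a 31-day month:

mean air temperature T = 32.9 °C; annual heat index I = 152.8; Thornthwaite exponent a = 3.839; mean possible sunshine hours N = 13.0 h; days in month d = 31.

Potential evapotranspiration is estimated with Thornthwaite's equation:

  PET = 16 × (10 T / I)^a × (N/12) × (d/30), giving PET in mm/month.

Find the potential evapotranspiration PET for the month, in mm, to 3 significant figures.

10T/I = 10 × 32.9 / 152.8 = 2.1531
(10T/I)^a = 2.1531^3.839 = 18.9947
Uncorrected PET = 16 × 18.9947 = 303.915 mm
Correction = (N/12)(d/30) = (13.0/12)(31/30) = 1.1194
PET = 303.915 × 1.1194 = 340.202 mm/month

340 mm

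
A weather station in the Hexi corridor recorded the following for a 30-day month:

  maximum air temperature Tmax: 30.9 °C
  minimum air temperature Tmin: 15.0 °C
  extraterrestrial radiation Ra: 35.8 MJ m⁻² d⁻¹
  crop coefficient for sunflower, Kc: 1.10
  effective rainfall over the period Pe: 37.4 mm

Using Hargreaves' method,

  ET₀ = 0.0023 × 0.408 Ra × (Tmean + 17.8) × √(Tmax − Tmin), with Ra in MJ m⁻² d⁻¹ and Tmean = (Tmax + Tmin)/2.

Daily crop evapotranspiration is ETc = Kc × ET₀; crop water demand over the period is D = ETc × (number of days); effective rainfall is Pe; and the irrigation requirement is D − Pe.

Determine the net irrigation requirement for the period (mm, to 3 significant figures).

Tmean = (30.9 + 15.0)/2 = 22.95 °C
0.408 Ra = 0.408 × 35.8 = 14.6064 mm/d equivalent
ET₀ = 0.0023 × 14.6064 × (22.95 + 17.8) × √15.9 = 0.0023 × 14.6064 × 40.75 × 3.9875 = 5.4588 mm/d
ETc = Kc × ET₀ = 1.10 × 5.4588 = 6.0047 mm/d
Crop demand D = ETc × 30 d = 6.0047 × 30 = 180.141 mm
D − Pe = 180.141 − 37.4 = 142.741 mm

143 mm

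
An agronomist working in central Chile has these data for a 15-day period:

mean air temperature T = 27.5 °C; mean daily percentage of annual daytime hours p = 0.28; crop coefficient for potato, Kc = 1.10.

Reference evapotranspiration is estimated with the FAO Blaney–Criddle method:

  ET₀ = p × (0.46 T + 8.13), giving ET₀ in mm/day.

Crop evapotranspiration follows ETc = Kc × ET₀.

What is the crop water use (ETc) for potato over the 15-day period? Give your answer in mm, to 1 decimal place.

ET₀ = 0.28 × (0.46 × 27.5 + 8.13) = 0.28 × 20.780 = 5.8184 mm/d
ETc = Kc × ET₀ = 1.10 × 5.8184 = 6.4002 mm/d
Over 15 days: 6.4002 × 15 = 96.003 mm

96.0 mm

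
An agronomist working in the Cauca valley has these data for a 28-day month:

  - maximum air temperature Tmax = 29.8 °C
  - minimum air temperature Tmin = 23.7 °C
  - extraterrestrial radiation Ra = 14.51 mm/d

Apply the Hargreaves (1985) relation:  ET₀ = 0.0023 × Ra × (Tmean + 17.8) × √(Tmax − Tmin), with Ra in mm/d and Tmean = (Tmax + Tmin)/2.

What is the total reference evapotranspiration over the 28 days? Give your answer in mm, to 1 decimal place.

102.8 mm

Tmean = (29.8 + 23.7)/2 = 26.75 °C
ET₀ = 0.0023 × 14.51 × (26.75 + 17.8) × √6.1 = 0.0023 × 14.51 × 44.55 × 2.4698 = 3.6720 mm/d
Over 28 days: 3.6720 × 28 = 102.816 mm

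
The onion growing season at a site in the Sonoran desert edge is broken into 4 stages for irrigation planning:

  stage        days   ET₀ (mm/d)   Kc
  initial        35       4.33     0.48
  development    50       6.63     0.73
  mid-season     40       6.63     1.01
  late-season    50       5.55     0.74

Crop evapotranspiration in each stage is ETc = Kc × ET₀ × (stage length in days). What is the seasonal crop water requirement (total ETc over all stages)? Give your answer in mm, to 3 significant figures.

788 mm

initial: 0.48 × 4.33 × 35 = 72.74 mm
development: 0.73 × 6.63 × 50 = 242.00 mm
mid-season: 1.01 × 6.63 × 40 = 267.85 mm
late-season: 0.74 × 5.55 × 50 = 205.35 mm
Seasonal total = 787.94 mm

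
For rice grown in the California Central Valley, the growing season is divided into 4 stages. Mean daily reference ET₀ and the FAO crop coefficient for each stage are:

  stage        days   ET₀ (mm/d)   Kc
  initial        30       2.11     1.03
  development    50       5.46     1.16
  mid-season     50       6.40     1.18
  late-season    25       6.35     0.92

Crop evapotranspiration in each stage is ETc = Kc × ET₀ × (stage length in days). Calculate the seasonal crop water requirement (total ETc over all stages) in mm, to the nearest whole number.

initial: 1.03 × 2.11 × 30 = 65.20 mm
development: 1.16 × 5.46 × 50 = 316.68 mm
mid-season: 1.18 × 6.40 × 50 = 377.60 mm
late-season: 0.92 × 6.35 × 25 = 146.05 mm
Seasonal total = 905.53 mm

906 mm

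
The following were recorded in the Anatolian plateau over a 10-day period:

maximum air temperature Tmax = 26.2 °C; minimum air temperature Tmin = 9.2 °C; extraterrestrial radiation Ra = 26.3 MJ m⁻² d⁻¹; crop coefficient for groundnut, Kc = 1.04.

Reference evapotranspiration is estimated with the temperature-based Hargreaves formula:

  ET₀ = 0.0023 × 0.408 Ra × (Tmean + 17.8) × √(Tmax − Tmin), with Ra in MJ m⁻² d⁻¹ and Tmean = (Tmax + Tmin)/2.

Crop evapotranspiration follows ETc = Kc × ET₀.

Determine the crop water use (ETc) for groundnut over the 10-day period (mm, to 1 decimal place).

Tmean = (26.2 + 9.2)/2 = 17.70 °C
0.408 Ra = 0.408 × 26.3 = 10.7304 mm/d equivalent
ET₀ = 0.0023 × 10.7304 × (17.70 + 17.8) × √17.0 = 0.0023 × 10.7304 × 35.50 × 4.1231 = 3.6124 mm/d
ETc = Kc × ET₀ = 1.04 × 3.6124 = 3.7569 mm/d
Over 10 days: 3.7569 × 10 = 37.569 mm

37.6 mm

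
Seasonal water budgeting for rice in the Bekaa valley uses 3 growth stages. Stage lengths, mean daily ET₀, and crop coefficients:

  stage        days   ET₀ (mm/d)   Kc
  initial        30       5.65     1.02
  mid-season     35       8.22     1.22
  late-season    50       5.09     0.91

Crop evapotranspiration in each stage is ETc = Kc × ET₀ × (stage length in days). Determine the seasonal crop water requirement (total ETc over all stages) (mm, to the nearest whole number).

755 mm

initial: 1.02 × 5.65 × 30 = 172.89 mm
mid-season: 1.22 × 8.22 × 35 = 350.99 mm
late-season: 0.91 × 5.09 × 50 = 231.60 mm
Seasonal total = 755.48 mm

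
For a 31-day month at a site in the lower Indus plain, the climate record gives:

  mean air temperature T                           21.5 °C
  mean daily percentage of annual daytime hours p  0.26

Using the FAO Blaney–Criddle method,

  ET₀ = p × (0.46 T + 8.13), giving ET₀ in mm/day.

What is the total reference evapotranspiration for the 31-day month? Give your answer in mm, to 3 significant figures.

145 mm

ET₀ = 0.26 × (0.46 × 21.5 + 8.13) = 0.26 × 18.020 = 4.6852 mm/d
Monthly total = 4.6852 × 31 = 145.241 mm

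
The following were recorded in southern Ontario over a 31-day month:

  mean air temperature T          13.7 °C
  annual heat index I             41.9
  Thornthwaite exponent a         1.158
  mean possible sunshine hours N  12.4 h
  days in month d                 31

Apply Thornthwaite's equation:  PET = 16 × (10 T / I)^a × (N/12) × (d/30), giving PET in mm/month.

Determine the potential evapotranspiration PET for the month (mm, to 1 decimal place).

67.4 mm

10T/I = 10 × 13.7 / 41.9 = 3.2697
(10T/I)^a = 3.2697^1.158 = 3.9428
Uncorrected PET = 16 × 3.9428 = 63.085 mm
Correction = (N/12)(d/30) = (12.4/12)(31/30) = 1.0678
PET = 63.085 × 1.0678 = 67.362 mm/month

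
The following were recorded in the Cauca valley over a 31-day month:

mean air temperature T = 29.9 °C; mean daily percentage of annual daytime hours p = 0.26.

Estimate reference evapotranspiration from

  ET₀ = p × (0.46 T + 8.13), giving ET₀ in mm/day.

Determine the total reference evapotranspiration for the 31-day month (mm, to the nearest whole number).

ET₀ = 0.26 × (0.46 × 29.9 + 8.13) = 0.26 × 21.884 = 5.6898 mm/d
Monthly total = 5.6898 × 31 = 176.384 mm

176 mm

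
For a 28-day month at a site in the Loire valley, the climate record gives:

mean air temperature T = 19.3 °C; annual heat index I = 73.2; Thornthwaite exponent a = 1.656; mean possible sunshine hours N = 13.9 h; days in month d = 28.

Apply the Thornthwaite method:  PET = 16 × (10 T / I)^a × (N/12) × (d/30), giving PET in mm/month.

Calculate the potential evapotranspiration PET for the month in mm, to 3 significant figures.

86.1 mm

10T/I = 10 × 19.3 / 73.2 = 2.6366
(10T/I)^a = 2.6366^1.656 = 4.9802
Uncorrected PET = 16 × 4.9802 = 79.683 mm
Correction = (N/12)(d/30) = (13.9/12)(28/30) = 1.0811
PET = 79.683 × 1.0811 = 86.145 mm/month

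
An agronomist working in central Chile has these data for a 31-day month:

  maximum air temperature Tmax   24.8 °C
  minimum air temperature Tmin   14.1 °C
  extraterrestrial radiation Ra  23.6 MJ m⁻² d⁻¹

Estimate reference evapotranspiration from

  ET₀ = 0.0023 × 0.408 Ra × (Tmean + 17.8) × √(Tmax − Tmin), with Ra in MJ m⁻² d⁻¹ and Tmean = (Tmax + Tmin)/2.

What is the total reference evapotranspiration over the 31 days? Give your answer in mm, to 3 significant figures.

83.7 mm

Tmean = (24.8 + 14.1)/2 = 19.45 °C
0.408 Ra = 0.408 × 23.6 = 9.6288 mm/d equivalent
ET₀ = 0.0023 × 9.6288 × (19.45 + 17.8) × √10.7 = 0.0023 × 9.6288 × 37.25 × 3.2711 = 2.6985 mm/d
Over 31 days: 2.6985 × 31 = 83.654 mm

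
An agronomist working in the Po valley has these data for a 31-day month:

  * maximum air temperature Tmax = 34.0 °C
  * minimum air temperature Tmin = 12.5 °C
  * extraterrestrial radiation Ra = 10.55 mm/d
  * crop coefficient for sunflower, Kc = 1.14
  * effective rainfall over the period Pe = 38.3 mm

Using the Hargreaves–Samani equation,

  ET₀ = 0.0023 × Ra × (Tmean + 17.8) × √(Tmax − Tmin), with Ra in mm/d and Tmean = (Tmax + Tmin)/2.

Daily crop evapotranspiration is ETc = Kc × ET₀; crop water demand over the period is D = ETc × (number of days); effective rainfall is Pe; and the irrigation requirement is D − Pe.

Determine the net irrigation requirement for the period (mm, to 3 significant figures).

Tmean = (34.0 + 12.5)/2 = 23.25 °C
ET₀ = 0.0023 × 10.55 × (23.25 + 17.8) × √21.5 = 0.0023 × 10.55 × 41.05 × 4.6368 = 4.6186 mm/d
ETc = Kc × ET₀ = 1.14 × 4.6186 = 5.2652 mm/d
Crop demand D = ETc × 31 d = 5.2652 × 31 = 163.221 mm
D − Pe = 163.221 − 38.3 = 124.921 mm

125 mm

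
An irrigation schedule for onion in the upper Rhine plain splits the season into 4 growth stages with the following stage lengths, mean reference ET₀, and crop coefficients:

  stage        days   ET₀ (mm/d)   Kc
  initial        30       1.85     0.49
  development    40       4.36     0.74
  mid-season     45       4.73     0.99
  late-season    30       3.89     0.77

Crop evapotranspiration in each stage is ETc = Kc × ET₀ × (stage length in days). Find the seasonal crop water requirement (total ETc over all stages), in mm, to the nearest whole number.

457 mm

initial: 0.49 × 1.85 × 30 = 27.20 mm
development: 0.74 × 4.36 × 40 = 129.06 mm
mid-season: 0.99 × 4.73 × 45 = 210.72 mm
late-season: 0.77 × 3.89 × 30 = 89.86 mm
Seasonal total = 456.84 mm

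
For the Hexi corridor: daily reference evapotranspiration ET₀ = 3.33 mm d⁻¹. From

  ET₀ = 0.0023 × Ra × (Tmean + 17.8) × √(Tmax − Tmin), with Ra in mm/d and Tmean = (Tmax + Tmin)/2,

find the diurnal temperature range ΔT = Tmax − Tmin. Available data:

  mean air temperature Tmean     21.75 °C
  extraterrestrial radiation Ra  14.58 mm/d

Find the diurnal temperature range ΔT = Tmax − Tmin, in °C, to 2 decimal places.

√ΔT = ET₀ / [0.0023 × Ra × (Tmean+17.8)] = 3.33 / (0.0023 × 14.58 × 39.55) = 2.5108
ΔT = 2.5108² = 6.304 °C

6.30 °C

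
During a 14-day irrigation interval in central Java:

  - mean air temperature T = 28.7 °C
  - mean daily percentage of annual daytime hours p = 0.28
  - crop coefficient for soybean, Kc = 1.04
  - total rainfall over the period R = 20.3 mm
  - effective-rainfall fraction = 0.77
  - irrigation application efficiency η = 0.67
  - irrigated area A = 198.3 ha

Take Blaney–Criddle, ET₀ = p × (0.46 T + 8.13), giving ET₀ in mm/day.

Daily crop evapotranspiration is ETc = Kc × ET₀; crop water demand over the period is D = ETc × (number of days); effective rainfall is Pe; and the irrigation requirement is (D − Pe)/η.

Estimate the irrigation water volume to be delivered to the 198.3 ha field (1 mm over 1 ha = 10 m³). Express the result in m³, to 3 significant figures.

ET₀ = 0.28 × (0.46 × 28.7 + 8.13) = 0.28 × 21.332 = 5.9730 mm/d
ETc = Kc × ET₀ = 1.04 × 5.9730 = 6.2119 mm/d
Crop demand D = ETc × 14 d = 6.2119 × 14 = 86.967 mm
Pe = 0.77 × 20.3 = 15.631 mm
D − Pe = 86.967 − 15.631 = 71.336 mm
Gross irrigation = 71.336 / 0.67 = 106.472 mm
Volume = 106.472 mm × 198.3 ha × 10 = 211134.0 m³

211000 m³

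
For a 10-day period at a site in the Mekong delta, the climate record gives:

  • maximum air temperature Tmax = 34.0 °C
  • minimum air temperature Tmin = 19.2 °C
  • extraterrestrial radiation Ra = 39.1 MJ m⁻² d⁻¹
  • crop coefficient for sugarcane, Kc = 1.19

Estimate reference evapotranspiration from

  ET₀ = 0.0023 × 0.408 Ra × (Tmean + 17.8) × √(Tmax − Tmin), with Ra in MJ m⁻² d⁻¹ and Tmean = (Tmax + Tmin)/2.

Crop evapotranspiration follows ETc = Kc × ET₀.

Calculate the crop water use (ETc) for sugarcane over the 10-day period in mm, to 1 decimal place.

Tmean = (34.0 + 19.2)/2 = 26.60 °C
0.408 Ra = 0.408 × 39.1 = 15.9528 mm/d equivalent
ET₀ = 0.0023 × 15.9528 × (26.60 + 17.8) × √14.8 = 0.0023 × 15.9528 × 44.40 × 3.8471 = 6.2673 mm/d
ETc = Kc × ET₀ = 1.19 × 6.2673 = 7.4581 mm/d
Over 10 days: 7.4581 × 10 = 74.581 mm

74.6 mm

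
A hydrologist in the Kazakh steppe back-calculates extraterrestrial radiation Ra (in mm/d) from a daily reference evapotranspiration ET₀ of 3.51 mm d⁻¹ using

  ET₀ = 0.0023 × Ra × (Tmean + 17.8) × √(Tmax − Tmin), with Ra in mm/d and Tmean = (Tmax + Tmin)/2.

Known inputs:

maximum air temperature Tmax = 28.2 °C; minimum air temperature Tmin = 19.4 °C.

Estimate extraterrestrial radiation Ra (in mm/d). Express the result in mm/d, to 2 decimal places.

Tmean = 23.80 °C; √ΔT = 2.9665
Ra = ET₀ / [0.0023 × (Tmean+17.8) × √ΔT] = 3.51 / (0.0023 × 41.60 × 2.9665) = 12.366 mm/d

12.37 mm/d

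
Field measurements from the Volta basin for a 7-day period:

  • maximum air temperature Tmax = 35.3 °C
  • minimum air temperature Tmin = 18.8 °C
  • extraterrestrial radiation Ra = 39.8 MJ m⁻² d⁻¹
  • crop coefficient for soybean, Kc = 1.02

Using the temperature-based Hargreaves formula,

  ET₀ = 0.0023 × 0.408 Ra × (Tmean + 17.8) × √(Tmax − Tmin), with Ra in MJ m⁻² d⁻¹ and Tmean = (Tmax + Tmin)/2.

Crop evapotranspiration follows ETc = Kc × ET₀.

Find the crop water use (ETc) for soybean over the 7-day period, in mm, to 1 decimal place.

Tmean = (35.3 + 18.8)/2 = 27.05 °C
0.408 Ra = 0.408 × 39.8 = 16.2384 mm/d equivalent
ET₀ = 0.0023 × 16.2384 × (27.05 + 17.8) × √16.5 = 0.0023 × 16.2384 × 44.85 × 4.0620 = 6.8041 mm/d
ETc = Kc × ET₀ = 1.02 × 6.8041 = 6.9402 mm/d
Over 7 days: 6.9402 × 7 = 48.581 mm

48.6 mm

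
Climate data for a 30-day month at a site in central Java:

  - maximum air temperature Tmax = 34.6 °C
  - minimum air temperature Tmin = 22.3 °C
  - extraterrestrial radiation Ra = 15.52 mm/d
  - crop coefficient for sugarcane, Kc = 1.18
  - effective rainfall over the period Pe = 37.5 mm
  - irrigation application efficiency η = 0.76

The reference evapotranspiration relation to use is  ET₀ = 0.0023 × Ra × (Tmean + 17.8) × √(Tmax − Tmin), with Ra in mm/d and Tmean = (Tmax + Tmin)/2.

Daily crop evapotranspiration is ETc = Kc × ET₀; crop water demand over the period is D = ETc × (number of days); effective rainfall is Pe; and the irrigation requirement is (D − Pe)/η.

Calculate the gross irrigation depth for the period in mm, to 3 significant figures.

220 mm

Tmean = (34.6 + 22.3)/2 = 28.45 °C
ET₀ = 0.0023 × 15.52 × (28.45 + 17.8) × √12.3 = 0.0023 × 15.52 × 46.25 × 3.5071 = 5.7900 mm/d
ETc = Kc × ET₀ = 1.18 × 5.7900 = 6.8322 mm/d
Crop demand D = ETc × 30 d = 6.8322 × 30 = 204.966 mm
D − Pe = 204.966 − 37.5 = 167.466 mm
Gross irrigation = 167.466 / 0.76 = 220.350 mm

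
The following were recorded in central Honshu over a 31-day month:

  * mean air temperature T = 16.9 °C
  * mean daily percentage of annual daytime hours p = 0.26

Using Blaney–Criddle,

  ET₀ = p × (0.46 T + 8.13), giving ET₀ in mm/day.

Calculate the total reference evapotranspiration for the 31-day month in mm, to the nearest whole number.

128 mm

ET₀ = 0.26 × (0.46 × 16.9 + 8.13) = 0.26 × 15.904 = 4.1350 mm/d
Monthly total = 4.1350 × 31 = 128.185 mm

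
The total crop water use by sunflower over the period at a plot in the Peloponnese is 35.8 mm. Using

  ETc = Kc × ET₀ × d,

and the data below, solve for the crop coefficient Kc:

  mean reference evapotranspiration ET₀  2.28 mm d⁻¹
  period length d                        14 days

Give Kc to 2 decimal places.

1.12

ETc = Kc × ET₀ × d  ⇒  Kc = ETc / (ET₀ × d)
Kc = 35.8 / (2.28 × 14) = 35.8 / 31.92 = 1.1216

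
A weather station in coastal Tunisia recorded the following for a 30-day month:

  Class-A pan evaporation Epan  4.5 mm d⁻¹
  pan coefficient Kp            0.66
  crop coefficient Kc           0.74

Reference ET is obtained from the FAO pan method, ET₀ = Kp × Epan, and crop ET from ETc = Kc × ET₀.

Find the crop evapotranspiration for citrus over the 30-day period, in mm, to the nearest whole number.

ET₀ = 0.66 × 4.5 = 2.9700 mm/d
ETc = Kc × ET₀ = 0.74 × 2.9700 = 2.1978 mm/d
Over 30 days: 2.1978 × 30 = 65.934 mm

66 mm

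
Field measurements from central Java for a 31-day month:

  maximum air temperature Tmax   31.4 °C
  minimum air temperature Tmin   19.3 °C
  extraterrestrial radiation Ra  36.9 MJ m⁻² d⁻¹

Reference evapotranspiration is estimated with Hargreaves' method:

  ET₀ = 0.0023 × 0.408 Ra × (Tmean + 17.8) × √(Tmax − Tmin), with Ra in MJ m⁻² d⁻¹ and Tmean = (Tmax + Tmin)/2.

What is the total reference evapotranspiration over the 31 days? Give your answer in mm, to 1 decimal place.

Tmean = (31.4 + 19.3)/2 = 25.35 °C
0.408 Ra = 0.408 × 36.9 = 15.0552 mm/d equivalent
ET₀ = 0.0023 × 15.0552 × (25.35 + 17.8) × √12.1 = 0.0023 × 15.0552 × 43.15 × 3.4785 = 5.1974 mm/d
Over 31 days: 5.1974 × 31 = 161.119 mm

161.1 mm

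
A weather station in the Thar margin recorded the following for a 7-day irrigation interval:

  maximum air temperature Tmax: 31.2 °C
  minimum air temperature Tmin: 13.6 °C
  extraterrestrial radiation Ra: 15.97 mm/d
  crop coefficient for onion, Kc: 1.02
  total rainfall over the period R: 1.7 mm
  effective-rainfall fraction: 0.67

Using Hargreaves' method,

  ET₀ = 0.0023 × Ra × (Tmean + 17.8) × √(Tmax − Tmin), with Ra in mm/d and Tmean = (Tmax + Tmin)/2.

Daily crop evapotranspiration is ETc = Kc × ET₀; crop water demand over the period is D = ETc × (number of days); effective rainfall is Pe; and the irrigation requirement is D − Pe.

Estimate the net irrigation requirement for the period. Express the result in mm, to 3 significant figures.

Tmean = (31.2 + 13.6)/2 = 22.40 °C
ET₀ = 0.0023 × 15.97 × (22.40 + 17.8) × √17.6 = 0.0023 × 15.97 × 40.20 × 4.1952 = 6.1946 mm/d
ETc = Kc × ET₀ = 1.02 × 6.1946 = 6.3185 mm/d
Crop demand D = ETc × 7 d = 6.3185 × 7 = 44.230 mm
Pe = 0.67 × 1.7 = 1.139 mm
D − Pe = 44.230 − 1.139 = 43.091 mm

43.1 mm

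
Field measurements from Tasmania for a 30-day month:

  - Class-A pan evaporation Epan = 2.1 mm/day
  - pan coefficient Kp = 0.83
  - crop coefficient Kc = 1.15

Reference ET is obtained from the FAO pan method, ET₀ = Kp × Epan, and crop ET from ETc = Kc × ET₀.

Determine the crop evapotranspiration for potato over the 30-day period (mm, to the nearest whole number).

ET₀ = 0.83 × 2.1 = 1.7430 mm/d
ETc = Kc × ET₀ = 1.15 × 1.7430 = 2.0045 mm/d
Over 30 days: 2.0045 × 30 = 60.135 mm

60 mm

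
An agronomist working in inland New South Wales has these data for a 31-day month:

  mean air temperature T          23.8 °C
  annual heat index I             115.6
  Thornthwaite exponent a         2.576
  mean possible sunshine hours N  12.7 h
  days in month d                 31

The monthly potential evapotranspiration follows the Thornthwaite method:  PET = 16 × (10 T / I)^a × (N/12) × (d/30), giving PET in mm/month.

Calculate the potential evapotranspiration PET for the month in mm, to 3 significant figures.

10T/I = 10 × 23.8 / 115.6 = 2.0588
(10T/I)^a = 2.0588^2.576 = 6.4250
Uncorrected PET = 16 × 6.4250 = 102.800 mm
Correction = (N/12)(d/30) = (12.7/12)(31/30) = 1.0936
PET = 102.800 × 1.0936 = 112.422 mm/month

112 mm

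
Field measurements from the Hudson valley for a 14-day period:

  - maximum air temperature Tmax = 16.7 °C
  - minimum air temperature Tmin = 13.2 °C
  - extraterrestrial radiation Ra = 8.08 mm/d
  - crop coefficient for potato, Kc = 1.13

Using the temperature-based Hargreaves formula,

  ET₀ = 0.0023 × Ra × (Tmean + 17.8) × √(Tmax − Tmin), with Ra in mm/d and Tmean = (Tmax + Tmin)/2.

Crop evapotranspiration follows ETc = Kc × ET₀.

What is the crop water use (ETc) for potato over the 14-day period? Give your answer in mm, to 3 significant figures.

Tmean = (16.7 + 13.2)/2 = 14.95 °C
ET₀ = 0.0023 × 8.08 × (14.95 + 17.8) × √3.5 = 0.0023 × 8.08 × 32.75 × 1.8708 = 1.1386 mm/d
ETc = Kc × ET₀ = 1.13 × 1.1386 = 1.2866 mm/d
Over 14 days: 1.2866 × 14 = 18.012 mm

18.0 mm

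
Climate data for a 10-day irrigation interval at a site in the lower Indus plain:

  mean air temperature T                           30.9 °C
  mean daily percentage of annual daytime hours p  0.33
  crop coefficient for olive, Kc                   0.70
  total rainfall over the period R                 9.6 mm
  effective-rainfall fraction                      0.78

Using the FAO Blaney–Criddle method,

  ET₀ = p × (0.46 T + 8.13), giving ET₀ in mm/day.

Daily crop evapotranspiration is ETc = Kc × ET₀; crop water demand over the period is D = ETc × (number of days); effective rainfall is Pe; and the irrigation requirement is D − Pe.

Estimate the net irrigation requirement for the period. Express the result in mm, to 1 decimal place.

ET₀ = 0.33 × (0.46 × 30.9 + 8.13) = 0.33 × 22.344 = 7.3735 mm/d
ETc = Kc × ET₀ = 0.70 × 7.3735 = 5.1615 mm/d
Crop demand D = ETc × 10 d = 5.1615 × 10 = 51.615 mm
Pe = 0.78 × 9.6 = 7.488 mm
D − Pe = 51.615 − 7.488 = 44.127 mm

44.1 mm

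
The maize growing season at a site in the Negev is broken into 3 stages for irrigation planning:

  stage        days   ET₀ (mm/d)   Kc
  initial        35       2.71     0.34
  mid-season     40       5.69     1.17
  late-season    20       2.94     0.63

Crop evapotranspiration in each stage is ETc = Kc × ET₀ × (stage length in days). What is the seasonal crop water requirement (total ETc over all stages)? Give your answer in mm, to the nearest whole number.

initial: 0.34 × 2.71 × 35 = 32.25 mm
mid-season: 1.17 × 5.69 × 40 = 266.29 mm
late-season: 0.63 × 2.94 × 20 = 37.04 mm
Seasonal total = 335.58 mm

336 mm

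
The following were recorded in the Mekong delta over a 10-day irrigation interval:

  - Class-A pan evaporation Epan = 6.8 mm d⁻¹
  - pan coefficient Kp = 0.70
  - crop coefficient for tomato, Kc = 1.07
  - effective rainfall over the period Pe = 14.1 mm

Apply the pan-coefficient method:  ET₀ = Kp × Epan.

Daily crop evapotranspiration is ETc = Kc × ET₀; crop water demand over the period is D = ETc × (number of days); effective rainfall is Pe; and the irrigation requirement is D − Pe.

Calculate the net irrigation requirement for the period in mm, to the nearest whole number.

ET₀ = 0.70 × 6.8 = 4.7600 mm/d
ETc = Kc × ET₀ = 1.07 × 4.7600 = 5.0932 mm/d
Crop demand D = ETc × 10 d = 5.0932 × 10 = 50.932 mm
D − Pe = 50.932 − 14.1 = 36.832 mm

37 mm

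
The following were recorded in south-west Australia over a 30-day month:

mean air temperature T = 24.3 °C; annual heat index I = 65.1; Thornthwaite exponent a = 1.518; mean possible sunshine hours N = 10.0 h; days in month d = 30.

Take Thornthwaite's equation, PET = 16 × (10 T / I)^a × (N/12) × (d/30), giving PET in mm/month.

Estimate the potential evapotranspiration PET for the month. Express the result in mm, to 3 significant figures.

10T/I = 10 × 24.3 / 65.1 = 3.7327
(10T/I)^a = 3.7327^1.518 = 7.3847
Uncorrected PET = 16 × 7.3847 = 118.155 mm
Correction = (N/12)(d/30) = (10.0/12)(30/30) = 0.8333
PET = 118.155 × 0.8333 = 98.459 mm/month

98.5 mm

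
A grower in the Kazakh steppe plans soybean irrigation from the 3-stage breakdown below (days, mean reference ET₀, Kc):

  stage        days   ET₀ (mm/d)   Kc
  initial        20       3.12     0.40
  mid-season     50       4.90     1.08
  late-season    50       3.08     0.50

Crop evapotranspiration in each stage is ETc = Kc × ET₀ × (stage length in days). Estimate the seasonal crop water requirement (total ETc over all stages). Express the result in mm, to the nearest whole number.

initial: 0.40 × 3.12 × 20 = 24.96 mm
mid-season: 1.08 × 4.90 × 50 = 264.60 mm
late-season: 0.50 × 3.08 × 50 = 77.00 mm
Seasonal total = 366.56 mm

367 mm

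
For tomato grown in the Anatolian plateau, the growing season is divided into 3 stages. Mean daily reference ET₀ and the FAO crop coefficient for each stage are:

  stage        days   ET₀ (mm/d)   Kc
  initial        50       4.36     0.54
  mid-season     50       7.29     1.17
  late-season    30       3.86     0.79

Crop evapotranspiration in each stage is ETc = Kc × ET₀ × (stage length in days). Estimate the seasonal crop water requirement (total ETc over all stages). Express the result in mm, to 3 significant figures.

initial: 0.54 × 4.36 × 50 = 117.72 mm
mid-season: 1.17 × 7.29 × 50 = 426.47 mm
late-season: 0.79 × 3.86 × 30 = 91.48 mm
Seasonal total = 635.67 mm

636 mm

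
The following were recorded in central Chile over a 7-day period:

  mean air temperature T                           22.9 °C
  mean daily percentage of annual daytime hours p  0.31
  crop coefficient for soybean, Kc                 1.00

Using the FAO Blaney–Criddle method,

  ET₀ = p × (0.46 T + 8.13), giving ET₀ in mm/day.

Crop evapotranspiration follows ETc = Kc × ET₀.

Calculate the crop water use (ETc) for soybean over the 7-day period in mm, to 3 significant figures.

ET₀ = 0.31 × (0.46 × 22.9 + 8.13) = 0.31 × 18.664 = 5.7858 mm/d
ETc = Kc × ET₀ = 1.00 × 5.7858 = 5.7858 mm/d
Over 7 days: 5.7858 × 7 = 40.501 mm

40.5 mm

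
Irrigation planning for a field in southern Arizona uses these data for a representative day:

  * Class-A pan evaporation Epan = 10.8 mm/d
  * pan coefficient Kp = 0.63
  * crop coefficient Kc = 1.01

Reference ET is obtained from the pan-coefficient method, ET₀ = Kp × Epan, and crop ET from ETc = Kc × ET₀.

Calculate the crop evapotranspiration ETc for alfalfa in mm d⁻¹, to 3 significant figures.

ET₀ = 0.63 × 10.8 = 6.8040 mm/d
ETc = Kc × ET₀ = 1.01 × 6.8040 = 6.8720 mm/d

6.87 mm d⁻¹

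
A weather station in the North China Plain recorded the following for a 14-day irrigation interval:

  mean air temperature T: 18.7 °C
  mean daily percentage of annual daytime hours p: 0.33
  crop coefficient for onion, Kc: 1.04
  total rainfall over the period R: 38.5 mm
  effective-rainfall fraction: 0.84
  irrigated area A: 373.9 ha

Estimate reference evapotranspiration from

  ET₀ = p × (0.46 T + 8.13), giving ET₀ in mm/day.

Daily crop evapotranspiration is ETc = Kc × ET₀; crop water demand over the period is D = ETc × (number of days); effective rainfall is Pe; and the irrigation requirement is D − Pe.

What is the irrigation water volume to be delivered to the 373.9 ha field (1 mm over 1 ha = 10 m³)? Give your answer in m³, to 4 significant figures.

ET₀ = 0.33 × (0.46 × 18.7 + 8.13) = 0.33 × 16.732 = 5.5216 mm/d
ETc = Kc × ET₀ = 1.04 × 5.5216 = 5.7425 mm/d
Crop demand D = ETc × 14 d = 5.7425 × 14 = 80.395 mm
Pe = 0.84 × 38.5 = 32.340 mm
D − Pe = 80.395 − 32.340 = 48.055 mm
Volume = 48.055 mm × 373.9 ha × 10 = 179677.6 m³

179700 m³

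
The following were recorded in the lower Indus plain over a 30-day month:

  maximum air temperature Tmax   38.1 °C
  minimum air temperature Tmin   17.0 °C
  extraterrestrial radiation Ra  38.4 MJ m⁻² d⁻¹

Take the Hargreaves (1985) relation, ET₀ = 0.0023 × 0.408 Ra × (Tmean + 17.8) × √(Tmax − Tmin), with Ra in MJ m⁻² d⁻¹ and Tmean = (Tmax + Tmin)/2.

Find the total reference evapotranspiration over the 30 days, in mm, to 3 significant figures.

225 mm

Tmean = (38.1 + 17.0)/2 = 27.55 °C
0.408 Ra = 0.408 × 38.4 = 15.6672 mm/d equivalent
ET₀ = 0.0023 × 15.6672 × (27.55 + 17.8) × √21.1 = 0.0023 × 15.6672 × 45.35 × 4.5935 = 7.5065 mm/d
Over 30 days: 7.5065 × 30 = 225.195 mm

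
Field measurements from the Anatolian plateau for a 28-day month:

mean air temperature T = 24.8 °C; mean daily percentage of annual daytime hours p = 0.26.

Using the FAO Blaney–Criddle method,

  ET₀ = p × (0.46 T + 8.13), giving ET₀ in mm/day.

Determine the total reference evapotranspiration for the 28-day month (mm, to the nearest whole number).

ET₀ = 0.26 × (0.46 × 24.8 + 8.13) = 0.26 × 19.538 = 5.0799 mm/d
Monthly total = 5.0799 × 28 = 142.237 mm

142 mm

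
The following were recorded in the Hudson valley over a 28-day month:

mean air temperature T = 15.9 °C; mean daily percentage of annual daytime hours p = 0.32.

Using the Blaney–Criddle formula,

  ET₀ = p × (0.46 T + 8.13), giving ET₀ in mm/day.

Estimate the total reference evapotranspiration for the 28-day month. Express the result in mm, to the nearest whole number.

ET₀ = 0.32 × (0.46 × 15.9 + 8.13) = 0.32 × 15.444 = 4.9421 mm/d
Monthly total = 4.9421 × 28 = 138.379 mm

138 mm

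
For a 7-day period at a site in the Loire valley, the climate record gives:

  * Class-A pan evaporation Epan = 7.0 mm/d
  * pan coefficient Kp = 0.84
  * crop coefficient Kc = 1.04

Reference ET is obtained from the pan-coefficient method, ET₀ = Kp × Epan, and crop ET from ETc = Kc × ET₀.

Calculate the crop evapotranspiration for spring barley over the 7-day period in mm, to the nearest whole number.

43 mm

ET₀ = 0.84 × 7.0 = 5.8800 mm/d
ETc = Kc × ET₀ = 1.04 × 5.8800 = 6.1152 mm/d
Over 7 days: 6.1152 × 7 = 42.806 mm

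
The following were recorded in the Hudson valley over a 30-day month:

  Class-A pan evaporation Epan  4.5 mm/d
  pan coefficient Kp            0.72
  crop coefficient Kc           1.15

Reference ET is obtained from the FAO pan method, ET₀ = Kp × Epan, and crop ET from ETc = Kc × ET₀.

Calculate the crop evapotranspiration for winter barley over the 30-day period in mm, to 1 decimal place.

ET₀ = 0.72 × 4.5 = 3.2400 mm/d
ETc = Kc × ET₀ = 1.15 × 3.2400 = 3.7260 mm/d
Over 30 days: 3.7260 × 30 = 111.780 mm

111.8 mm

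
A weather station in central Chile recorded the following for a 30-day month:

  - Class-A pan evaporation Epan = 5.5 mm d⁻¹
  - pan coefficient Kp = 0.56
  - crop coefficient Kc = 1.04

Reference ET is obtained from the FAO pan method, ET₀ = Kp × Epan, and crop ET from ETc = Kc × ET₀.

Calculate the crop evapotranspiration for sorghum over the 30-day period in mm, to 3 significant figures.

96.1 mm

ET₀ = 0.56 × 5.5 = 3.0800 mm/d
ETc = Kc × ET₀ = 1.04 × 3.0800 = 3.2032 mm/d
Over 30 days: 3.2032 × 30 = 96.096 mm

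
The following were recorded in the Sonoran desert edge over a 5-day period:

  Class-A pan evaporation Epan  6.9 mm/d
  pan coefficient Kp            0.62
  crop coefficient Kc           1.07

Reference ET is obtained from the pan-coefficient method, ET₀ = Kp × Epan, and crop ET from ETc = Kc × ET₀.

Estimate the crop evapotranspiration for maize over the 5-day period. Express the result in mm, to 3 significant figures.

ET₀ = 0.62 × 6.9 = 4.2780 mm/d
ETc = Kc × ET₀ = 1.07 × 4.2780 = 4.5775 mm/d
Over 5 days: 4.5775 × 5 = 22.888 mm

22.9 mm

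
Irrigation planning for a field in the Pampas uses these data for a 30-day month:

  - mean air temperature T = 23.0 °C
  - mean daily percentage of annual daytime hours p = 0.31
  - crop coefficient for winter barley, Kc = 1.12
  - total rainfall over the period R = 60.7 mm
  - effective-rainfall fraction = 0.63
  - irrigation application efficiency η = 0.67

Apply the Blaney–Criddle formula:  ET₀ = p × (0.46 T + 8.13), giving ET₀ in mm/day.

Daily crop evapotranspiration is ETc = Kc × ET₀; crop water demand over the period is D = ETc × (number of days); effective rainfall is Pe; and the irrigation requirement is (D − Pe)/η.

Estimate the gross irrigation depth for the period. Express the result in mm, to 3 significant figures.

234 mm

ET₀ = 0.31 × (0.46 × 23.0 + 8.13) = 0.31 × 18.710 = 5.8001 mm/d
ETc = Kc × ET₀ = 1.12 × 5.8001 = 6.4961 mm/d
Crop demand D = ETc × 30 d = 6.4961 × 30 = 194.883 mm
Pe = 0.63 × 60.7 = 38.241 mm
D − Pe = 194.883 − 38.241 = 156.642 mm
Gross irrigation = 156.642 / 0.67 = 233.794 mm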